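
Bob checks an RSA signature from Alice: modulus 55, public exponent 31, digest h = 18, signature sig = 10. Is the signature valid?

invalid

sig^31 mod 55 = 10
The recovered value 10 does not match the digest 18.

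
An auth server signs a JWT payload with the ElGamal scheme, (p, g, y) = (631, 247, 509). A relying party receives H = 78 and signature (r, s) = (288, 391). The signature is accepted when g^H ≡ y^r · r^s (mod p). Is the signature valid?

Left side g^H mod p:
247^2 = 61009 ≡ 433
247^4 ≡ 433^2 = 187489 ≡ 82
247^8 ≡ 82^2 = 6724 ≡ 414
247^16 ≡ 414^2 = 171396 ≡ 395
247^32 ≡ 395^2 = 156025 ≡ 168
247^64 ≡ 168^2 = 28224 ≡ 460
78 = 64 + 8 + 4 + 2, so 247^78 ≡ 460·414·82·433 ≡ 83 (mod 631)
Right side y^r · r^s mod p:
509^2 = 259081 ≡ 371
509^4 ≡ 371^2 = 137641 ≡ 83
509^8 ≡ 83^2 = 6889 ≡ 579
509^16 ≡ 579^2 = 335241 ≡ 180
509^32 ≡ 180^2 = 32400 ≡ 219
509^64 ≡ 219^2 = 47961 ≡ 5
509^128 ≡ 5^2 = 25
509^256 ≡ 25^2 = 625
288 = 256 + 32, so 509^288 ≡ 625·219 ≡ 579 (mod 631)
288^2 = 82944 ≡ 283
288^4 ≡ 283^2 = 80089 ≡ 583
288^8 ≡ 583^2 = 339889 ≡ 411
288^16 ≡ 411^2 = 168921 ≡ 444
288^32 ≡ 444^2 = 197136 ≡ 264
288^64 ≡ 264^2 = 69696 ≡ 286
288^128 ≡ 286^2 = 81796 ≡ 397
288^256 ≡ 397^2 = 157609 ≡ 490
391 = 256 + 128 + 4 + 2 + 1, so 288^391 ≡ 490·397·583·283·288 ≡ 194 (mod 631)
579·194 = 112326 ≡ 8 (mod 631)
83 ≠ 8, so verification fails.

invalid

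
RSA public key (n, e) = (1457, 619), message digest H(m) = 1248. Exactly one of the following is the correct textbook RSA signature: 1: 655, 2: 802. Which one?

Candidate 1: Squares mod 1457: 655^1≡655, 655^2≡667, 655^4≡504, 655^8≡498, 655^16≡314, 655^32≡977, 655^64≡194, 655^128≡1211, 655^256≡779, 655^512≡729; 619 = 512 + 64 + 32 + 8 + 2 + 1, so 655^619 ≡ 729·194·977·498·667·655 ≡ 1248 (mod 1457)
  → matches H(m) = 1248
Candidate 2: Squares mod 1457: 802^1≡802, 802^2≡667, 802^4≡504, 802^8≡498, 802^16≡314, 802^32≡977, 802^64≡194, 802^128≡1211, 802^256≡779, 802^512≡729; 619 = 512 + 64 + 32 + 8 + 2 + 1, so 802^619 ≡ 729·194·977·498·667·802 ≡ 209 (mod 1457)

1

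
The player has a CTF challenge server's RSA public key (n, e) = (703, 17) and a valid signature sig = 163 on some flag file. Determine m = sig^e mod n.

sig^2 ≡ 163^2 = 26569 ≡ 558
sig^4 ≡ 558^2 = 311364 ≡ 638
sig^8 ≡ 638^2 = 407044 ≡ 7
sig^16 ≡ 7^2 = 49
17 = 16 + 1, so sig^17 ≡ 49·163 ≡ 254 (mod 703)

254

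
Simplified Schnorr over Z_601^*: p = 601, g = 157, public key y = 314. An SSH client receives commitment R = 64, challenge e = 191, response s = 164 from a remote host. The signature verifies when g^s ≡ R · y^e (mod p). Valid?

yes

g^s mod p:
157^2 = 24649 ≡ 8
157^4 ≡ 8^2 = 64
157^8 ≡ 64^2 = 4096 ≡ 490
157^16 ≡ 490^2 = 240100 ≡ 301
157^32 ≡ 301^2 = 90601 ≡ 451
157^64 ≡ 451^2 = 203401 ≡ 263
157^128 ≡ 263^2 = 69169 ≡ 54
164 = 128 + 32 + 4, so 157^164 ≡ 54·451·64 ≡ 263 (mod 601)
R · y^e mod p:
314^2 = 98596 ≡ 32
314^4 ≡ 32^2 = 1024 ≡ 423
314^8 ≡ 423^2 = 178929 ≡ 432
314^16 ≡ 432^2 = 186624 ≡ 314
314^32 ≡ 314^2 = 98596 ≡ 32
314^64 ≡ 32^2 = 1024 ≡ 423
314^128 ≡ 423^2 = 178929 ≡ 432
191 = 128 + 32 + 16 + 8 + 4 + 2 + 1, so 314^191 ≡ 432·32·314·432·423·32·314 ≡ 314 (mod 601)
64·314 = 20096 ≡ 263 (mod 601)
263 ≡ 263 (mod 601); signature holds.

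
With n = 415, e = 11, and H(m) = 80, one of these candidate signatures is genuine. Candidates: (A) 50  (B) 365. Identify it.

Candidate A: Squares mod 415: 50^1≡50, 50^2≡10, 50^4≡100, 50^8≡40; 11 = 8 + 2 + 1, so 50^11 ≡ 40·10·50 ≡ 80 (mod 415)
  → matches H(m) = 80
Candidate B: Squares mod 415: 365^1≡365, 365^2≡10, 365^4≡100, 365^8≡40; 11 = 8 + 2 + 1, so 365^11 ≡ 40·10·365 ≡ 335 (mod 415)

A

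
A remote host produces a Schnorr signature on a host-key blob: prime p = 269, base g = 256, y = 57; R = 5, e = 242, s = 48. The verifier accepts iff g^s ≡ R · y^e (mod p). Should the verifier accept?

g^s mod p:
Squares mod 269: 256^1≡256, 256^2≡169, 256^4≡47, 256^8≡57, 256^16≡21, 256^32≡172
48 = 32 + 16, so 256^48 ≡ 172·21 ≡ 115 (mod 269)
R · y^e mod p:
Squares mod 269: 57^1≡57, 57^2≡21, 57^4≡172, 57^8≡263, 57^16≡36, 57^32≡220, 57^64≡249, 57^128≡131
242 = 128 + 64 + 32 + 16 + 2, so 57^242 ≡ 131·249·220·36·21 ≡ 80 (mod 269)
5·80 = 400 ≡ 131 (mod 269)
115 ≠ 131; the check fails.

reject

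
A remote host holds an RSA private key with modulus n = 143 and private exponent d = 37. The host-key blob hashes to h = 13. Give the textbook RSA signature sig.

h^2 ≡ 13^2 = 169 ≡ 26
h^4 ≡ 26^2 = 676 ≡ 104
h^8 ≡ 104^2 = 10816 ≡ 91
h^16 ≡ 91^2 = 8281 ≡ 130
h^32 ≡ 130^2 = 16900 ≡ 26
37 = 32 + 4 + 1, so h^37 ≡ 26·104·13 ≡ 117 (mod 143)

117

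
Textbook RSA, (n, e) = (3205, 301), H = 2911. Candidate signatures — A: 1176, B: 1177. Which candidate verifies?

Candidate A: Squares mod 3205: 1176^1≡1176, 1176^2≡1621, 1176^4≡2746, 1176^8≡2356, 1176^16≡2881, 1176^32≡2416, 1176^64≡751, 1176^128≡3126, 1176^256≡3036; 301 = 256 + 32 + 8 + 4 + 1, so 1176^301 ≡ 3036·2416·2356·2746·1176 ≡ 2911 (mod 3205)
  → matches H = 2911
Candidate B: Squares mod 3205: 1177^1≡1177, 1177^2≡769, 1177^4≡1641, 1177^8≡681, 1177^16≡2241, 1177^32≡3051, 1177^64≡1281, 1177^128≡1, 1177^256≡1; 301 = 256 + 32 + 8 + 4 + 1, so 1177^301 ≡ 1·3051·681·1641·1177 ≡ 232 (mod 3205)

A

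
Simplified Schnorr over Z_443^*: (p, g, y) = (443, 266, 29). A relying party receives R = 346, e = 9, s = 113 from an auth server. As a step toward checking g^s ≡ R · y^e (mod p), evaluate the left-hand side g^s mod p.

33

266^113 mod 443 = 33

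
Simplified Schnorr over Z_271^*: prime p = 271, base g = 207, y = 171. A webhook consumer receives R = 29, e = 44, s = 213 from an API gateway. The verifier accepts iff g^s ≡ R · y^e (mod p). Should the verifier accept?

g^s mod p:
207^2 = 42849 ≡ 31
207^4 ≡ 31^2 = 961 ≡ 148
207^8 ≡ 148^2 = 21904 ≡ 224
207^16 ≡ 224^2 = 50176 ≡ 41
207^32 ≡ 41^2 = 1681 ≡ 55
207^64 ≡ 55^2 = 3025 ≡ 44
207^128 ≡ 44^2 = 1936 ≡ 39
213 = 128 + 64 + 16 + 4 + 1, so 207^213 ≡ 39·44·41·148·207 ≡ 3 (mod 271)
R · y^e mod p:
171^2 = 29241 ≡ 244
171^4 ≡ 244^2 = 59536 ≡ 187
171^8 ≡ 187^2 = 34969 ≡ 10
171^16 ≡ 10^2 = 100
171^32 ≡ 100^2 = 10000 ≡ 244
44 = 32 + 8 + 4, so 171^44 ≡ 244·10·187 ≡ 187 (mod 271)
29·187 = 5423 ≡ 3 (mod 271)
3 ≡ 3 (mod 271); signature holds.

accept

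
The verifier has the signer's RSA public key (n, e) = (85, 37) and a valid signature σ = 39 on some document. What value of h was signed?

14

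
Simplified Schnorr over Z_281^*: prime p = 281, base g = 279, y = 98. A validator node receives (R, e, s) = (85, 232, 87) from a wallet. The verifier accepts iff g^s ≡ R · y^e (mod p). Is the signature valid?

valid

g^s mod p:
279^2 = 77841 ≡ 4
279^4 ≡ 4^2 = 16
279^8 ≡ 16^2 = 256
279^16 ≡ 256^2 = 65536 ≡ 63
279^32 ≡ 63^2 = 3969 ≡ 35
279^64 ≡ 35^2 = 1225 ≡ 101
87 = 64 + 16 + 4 + 2 + 1, so 279^87 ≡ 101·63·16·4·279 ≡ 155 (mod 281)
R · y^e mod p:
98^2 = 9604 ≡ 50
98^4 ≡ 50^2 = 2500 ≡ 252
98^8 ≡ 252^2 = 63504 ≡ 279
98^16 ≡ 279^2 = 77841 ≡ 4
98^32 ≡ 4^2 = 16
98^64 ≡ 16^2 = 256
98^128 ≡ 256^2 = 65536 ≡ 63
232 = 128 + 64 + 32 + 8, so 98^232 ≡ 63·256·16·279 ≡ 101 (mod 281)
85·101 = 8585 ≡ 155 (mod 281)
155 ≡ 155 (mod 281); signature holds.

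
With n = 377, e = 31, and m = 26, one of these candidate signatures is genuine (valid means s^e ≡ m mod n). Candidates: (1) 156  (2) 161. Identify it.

Candidate 1: Squares mod 377: 156^1≡156, 156^2≡208, 156^4≡286, 156^8≡364, 156^16≡169; 31 = 16 + 8 + 4 + 2 + 1, so 156^31 ≡ 169·364·286·208·156 ≡ 26 (mod 377)
  → matches m = 26
Candidate 2: Squares mod 377: 161^1≡161, 161^2≡285, 161^4≡170, 161^8≡248, 161^16≡53; 31 = 16 + 8 + 4 + 2 + 1, so 161^31 ≡ 53·248·170·285·161 ≡ 268 (mod 377)

1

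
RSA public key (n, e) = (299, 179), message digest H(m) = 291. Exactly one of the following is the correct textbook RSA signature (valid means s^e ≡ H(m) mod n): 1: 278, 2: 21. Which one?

2

Candidate 1: 278^2 = 77284 ≡ 142; 278^4 ≡ 142^2 = 20164 ≡ 131; 278^8 ≡ 131^2 = 17161 ≡ 118; 278^16 ≡ 118^2 = 13924 ≡ 170; 278^32 ≡ 170^2 = 28900 ≡ 196; 278^64 ≡ 196^2 = 38416 ≡ 144; 278^128 ≡ 144^2 = 20736 ≡ 105; 179 = 128 + 32 + 16 + 2 + 1, so 278^179 ≡ 105·196·170·142·278 ≡ 8 (mod 299)
Candidate 2: 21^2 = 441 ≡ 142; 21^4 ≡ 142^2 = 20164 ≡ 131; 21^8 ≡ 131^2 = 17161 ≡ 118; 21^16 ≡ 118^2 = 13924 ≡ 170; 21^32 ≡ 170^2 = 28900 ≡ 196; 21^64 ≡ 196^2 = 38416 ≡ 144; 21^128 ≡ 144^2 = 20736 ≡ 105; 179 = 128 + 32 + 16 + 2 + 1, so 21^179 ≡ 105·196·170·142·21 ≡ 291 (mod 299)
  → matches H(m) = 291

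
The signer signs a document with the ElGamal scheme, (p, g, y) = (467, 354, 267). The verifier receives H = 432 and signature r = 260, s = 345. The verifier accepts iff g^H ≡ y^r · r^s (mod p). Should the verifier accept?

reject

Left side g^H mod p:
Squares mod 467: 354^1≡354, 354^2≡160, 354^4≡382, 354^8≡220, 354^16≡299, 354^32≡204, 354^64≡53, 354^128≡7, 354^256≡49
432 = 256 + 128 + 32 + 16, so 354^432 ≡ 49·7·204·299 ≡ 28 (mod 467)
Right side y^r · r^s mod p:
Squares mod 467: 267^1≡267, 267^2≡305, 267^4≡92, 267^8≡58, 267^16≡95, 267^32≡152, 267^64≡221, 267^128≡273, 267^256≡276
260 = 256 + 4, so 267^260 ≡ 276·92 ≡ 174 (mod 467)
Squares mod 467: 260^1≡260, 260^2≡352, 260^4≡149, 260^8≡252, 260^16≡459, 260^32≡64, 260^64≡360, 260^128≡241, 260^256≡173
345 = 256 + 64 + 16 + 8 + 1, so 260^345 ≡ 173·360·459·252·260 ≡ 322 (mod 467)
174·322 = 56028 ≡ 455 (mod 467)
28 ≠ 455, so verification fails.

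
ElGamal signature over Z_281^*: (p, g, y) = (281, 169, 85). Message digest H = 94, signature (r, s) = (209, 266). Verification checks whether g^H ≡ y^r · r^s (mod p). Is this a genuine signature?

genuine

Left side g^H mod p:
169^2 = 28561 ≡ 180
169^4 ≡ 180^2 = 32400 ≡ 85
169^8 ≡ 85^2 = 7225 ≡ 200
169^16 ≡ 200^2 = 40000 ≡ 98
169^32 ≡ 98^2 = 9604 ≡ 50
169^64 ≡ 50^2 = 2500 ≡ 252
94 = 64 + 16 + 8 + 4 + 2, so 169^94 ≡ 252·98·200·85·180 ≡ 70 (mod 281)
Right side y^r · r^s mod p:
85^2 = 7225 ≡ 200
85^4 ≡ 200^2 = 40000 ≡ 98
85^8 ≡ 98^2 = 9604 ≡ 50
85^16 ≡ 50^2 = 2500 ≡ 252
85^32 ≡ 252^2 = 63504 ≡ 279
85^64 ≡ 279^2 = 77841 ≡ 4
85^128 ≡ 4^2 = 16
209 = 128 + 64 + 16 + 1, so 85^209 ≡ 16·4·252·85 ≡ 162 (mod 281)
209^2 = 43681 ≡ 126
209^4 ≡ 126^2 = 15876 ≡ 140
209^8 ≡ 140^2 = 19600 ≡ 211
209^16 ≡ 211^2 = 44521 ≡ 123
209^32 ≡ 123^2 = 15129 ≡ 236
209^64 ≡ 236^2 = 55696 ≡ 58
209^128 ≡ 58^2 = 3364 ≡ 273
209^256 ≡ 273^2 = 74529 ≡ 64
266 = 256 + 8 + 2, so 209^266 ≡ 64·211·126 ≡ 49 (mod 281)
162·49 = 7938 ≡ 70 (mod 281)
70 ≡ 70 (mod 281), so the signature is genuine.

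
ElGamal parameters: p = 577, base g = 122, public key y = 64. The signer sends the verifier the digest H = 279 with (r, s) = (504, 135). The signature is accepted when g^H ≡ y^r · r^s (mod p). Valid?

yes

Left side g^H mod p:
122^279 mod 577 = 67
Right side y^r · r^s mod p:
64^504 mod 577 = 1
504^135 mod 577 = 67
1·67 = 67 ≡ 67 (mod 577)
67 ≡ 67 (mod 577), so the signature is genuine.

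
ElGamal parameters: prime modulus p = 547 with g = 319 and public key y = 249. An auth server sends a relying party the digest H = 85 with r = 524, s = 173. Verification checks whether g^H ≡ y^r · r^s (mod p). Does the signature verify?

Left side g^H mod p:
Squares mod 547: 319^1≡319, 319^2≡19, 319^4≡361, 319^8≡135, 319^16≡174, 319^32≡191, 319^64≡379
85 = 64 + 16 + 4 + 1, so 319^85 ≡ 379·174·361·319 ≡ 367 (mod 547)
Right side y^r · r^s mod p:
Squares mod 547: 249^1≡249, 249^2≡190, 249^4≡545, 249^8≡4, 249^16≡16, 249^32≡256, 249^64≡443, 249^128≡423, 249^256≡60, 249^512≡318
524 = 512 + 8 + 4, so 249^524 ≡ 318·4·545 ≡ 191 (mod 547)
Squares mod 547: 524^1≡524, 524^2≡529, 524^4≡324, 524^8≡499, 524^16≡116, 524^32≡328, 524^64≡372, 524^128≡540
173 = 128 + 32 + 8 + 4 + 1, so 524^173 ≡ 540·328·499·324·524 ≡ 160 (mod 547)
191·160 = 30560 ≡ 475 (mod 547)
367 ≠ 475, so verification fails.

does not verify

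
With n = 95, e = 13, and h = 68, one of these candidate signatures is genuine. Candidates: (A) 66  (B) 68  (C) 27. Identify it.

B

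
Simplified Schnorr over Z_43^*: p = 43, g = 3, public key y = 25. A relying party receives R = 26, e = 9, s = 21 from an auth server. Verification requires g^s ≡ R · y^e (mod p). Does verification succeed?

fails

g^s mod p:
3^2 = 9
3^4 ≡ 9^2 = 81 ≡ 38
3^8 ≡ 38^2 = 1444 ≡ 25
3^16 ≡ 25^2 = 625 ≡ 23
21 = 16 + 4 + 1, so 3^21 ≡ 23·38·3 ≡ 42 (mod 43)
R · y^e mod p:
25^2 = 625 ≡ 23
25^4 ≡ 23^2 = 529 ≡ 13
25^8 ≡ 13^2 = 169 ≡ 40
9 = 8 + 1, so 25^9 ≡ 40·25 ≡ 11 (mod 43)
26·11 = 286 ≡ 28 (mod 43)
42 ≠ 28; the check fails.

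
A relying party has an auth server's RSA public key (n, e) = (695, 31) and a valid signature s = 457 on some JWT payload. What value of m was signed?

348

s^2 ≡ 457^2 = 208849 ≡ 349
s^4 ≡ 349^2 = 121801 ≡ 176
s^8 ≡ 176^2 = 30976 ≡ 396
s^16 ≡ 396^2 = 156816 ≡ 441
31 = 16 + 8 + 4 + 2 + 1, so s^31 ≡ 441·396·176·349·457 ≡ 348 (mod 695)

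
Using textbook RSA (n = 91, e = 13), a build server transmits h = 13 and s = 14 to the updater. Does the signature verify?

does not verify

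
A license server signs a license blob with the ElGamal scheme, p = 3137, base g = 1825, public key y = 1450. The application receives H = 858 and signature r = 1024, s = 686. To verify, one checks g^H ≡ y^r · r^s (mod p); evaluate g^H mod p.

1931

1825^2 = 3330625 ≡ 2268
1825^4 ≡ 2268^2 = 5143824 ≡ 2281
1825^8 ≡ 2281^2 = 5202961 ≡ 1815
1825^16 ≡ 1815^2 = 3294225 ≡ 375
1825^32 ≡ 375^2 = 140625 ≡ 2597
1825^64 ≡ 2597^2 = 6744409 ≡ 2996
1825^128 ≡ 2996^2 = 8976016 ≡ 1059
1825^256 ≡ 1059^2 = 1121481 ≡ 1572
1825^512 ≡ 1572^2 = 2471184 ≡ 2365
858 = 512 + 256 + 64 + 16 + 8 + 2, so 1825^858 ≡ 2365·1572·2996·375·1815·2268 ≡ 1931 (mod 3137)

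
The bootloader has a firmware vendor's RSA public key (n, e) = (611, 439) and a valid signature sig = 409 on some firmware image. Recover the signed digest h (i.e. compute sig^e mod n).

462

sig^439 mod 611 = 462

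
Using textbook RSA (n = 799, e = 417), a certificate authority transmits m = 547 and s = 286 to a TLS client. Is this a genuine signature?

forged

s^417 mod 799 = 252
The recovered value 252 does not match the digest 547.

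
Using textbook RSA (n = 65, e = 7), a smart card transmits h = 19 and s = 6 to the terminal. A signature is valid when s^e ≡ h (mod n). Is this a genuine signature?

forged

s^2 ≡ 6^2 = 36
s^4 ≡ 36^2 = 1296 ≡ 61
7 = 4 + 2 + 1, so s^7 ≡ 61·36·6 ≡ 46 (mod 65)
s^7 mod 65 = 46, but h = 19.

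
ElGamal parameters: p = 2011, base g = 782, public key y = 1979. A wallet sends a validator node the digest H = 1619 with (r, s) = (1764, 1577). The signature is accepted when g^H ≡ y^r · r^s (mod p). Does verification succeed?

Left side g^H mod p:
782^2 = 611524 ≡ 180
782^4 ≡ 180^2 = 32400 ≡ 224
782^8 ≡ 224^2 = 50176 ≡ 1912
782^16 ≡ 1912^2 = 3655744 ≡ 1757
782^32 ≡ 1757^2 = 3087049 ≡ 164
782^64 ≡ 164^2 = 26896 ≡ 753
782^128 ≡ 753^2 = 567009 ≡ 1918
782^256 ≡ 1918^2 = 3678724 ≡ 605
782^512 ≡ 605^2 = 366025 ≡ 23
782^1024 ≡ 23^2 = 529
1619 = 1024 + 512 + 64 + 16 + 2 + 1, so 782^1619 ≡ 529·23·753·1757·180·782 ≡ 1982 (mod 2011)
Right side y^r · r^s mod p:
1979^2 = 3916441 ≡ 1024
1979^4 ≡ 1024^2 = 1048576 ≡ 845
1979^8 ≡ 845^2 = 714025 ≡ 120
1979^16 ≡ 120^2 = 14400 ≡ 323
1979^32 ≡ 323^2 = 104329 ≡ 1768
1979^64 ≡ 1768^2 = 3125824 ≡ 730
1979^128 ≡ 730^2 = 532900 ≡ 1996
1979^256 ≡ 1996^2 = 3984016 ≡ 225
1979^512 ≡ 225^2 = 50625 ≡ 350
1979^1024 ≡ 350^2 = 122500 ≡ 1840
1764 = 1024 + 512 + 128 + 64 + 32 + 4, so 1979^1764 ≡ 1840·350·1996·730·1768·845 ≡ 278 (mod 2011)
1764^2 = 3111696 ≡ 679
1764^4 ≡ 679^2 = 461041 ≡ 522
1764^8 ≡ 522^2 = 272484 ≡ 999
1764^16 ≡ 999^2 = 998001 ≡ 545
1764^32 ≡ 545^2 = 297025 ≡ 1408
1764^64 ≡ 1408^2 = 1982464 ≡ 1629
1764^128 ≡ 1629^2 = 2653641 ≡ 1132
1764^256 ≡ 1132^2 = 1281424 ≡ 417
1764^512 ≡ 417^2 = 173889 ≡ 943
1764^1024 ≡ 943^2 = 889249 ≡ 387
1577 = 1024 + 512 + 32 + 8 + 1, so 1764^1577 ≡ 387·943·1408·999·1764 ≡ 65 (mod 2011)
278·65 = 18070 ≡ 1982 (mod 2011)
1982 ≡ 1982 (mod 2011), so the signature is genuine.

passes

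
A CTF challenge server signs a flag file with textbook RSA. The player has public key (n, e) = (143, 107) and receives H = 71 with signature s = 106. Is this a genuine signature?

forged

Squares mod 143: s^1≡106, s^2≡82, s^4≡3, s^8≡9, s^16≡81, s^32≡126, s^64≡3
107 = 64 + 32 + 8 + 2 + 1, so s^107 ≡ 3·126·9·82·106 ≡ 72 (mod 143)
72 ≠ 71, so verification fails.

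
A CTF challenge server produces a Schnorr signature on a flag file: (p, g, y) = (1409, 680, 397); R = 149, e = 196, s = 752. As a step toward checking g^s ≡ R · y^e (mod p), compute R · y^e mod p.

Squares mod 1409: 397^1≡397, 397^2≡1210, 397^4≡149, 397^8≡1066, 397^16≡702, 397^32≡1063, 397^64≡1360, 397^128≡992
196 = 128 + 64 + 4, so 397^196 ≡ 992·1360·149 ≡ 1077 (mod 1409)
R · y^e ≡ 149·1077 = 160473 ≡ 1256 (mod 1409)

1256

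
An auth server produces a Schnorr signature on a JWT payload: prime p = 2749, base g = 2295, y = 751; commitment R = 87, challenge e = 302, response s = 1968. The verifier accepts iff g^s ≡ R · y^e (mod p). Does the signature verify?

does not verify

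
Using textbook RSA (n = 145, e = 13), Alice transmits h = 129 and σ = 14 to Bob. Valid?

no

Squares mod 145: σ^1≡14, σ^2≡51, σ^4≡136, σ^8≡81
13 = 8 + 4 + 1, so σ^13 ≡ 81·136·14 ≡ 89 (mod 145)
89 ≠ 129, so verification fails.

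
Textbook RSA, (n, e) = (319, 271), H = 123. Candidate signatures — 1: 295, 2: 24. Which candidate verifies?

2

Candidate 1: 295^2 = 87025 ≡ 257; 295^4 ≡ 257^2 = 66049 ≡ 16; 295^8 ≡ 16^2 = 256; 295^16 ≡ 256^2 = 65536 ≡ 141; 295^32 ≡ 141^2 = 19881 ≡ 103; 295^64 ≡ 103^2 = 10609 ≡ 82; 295^128 ≡ 82^2 = 6724 ≡ 25; 295^256 ≡ 25^2 = 625 ≡ 306; 271 = 256 + 8 + 4 + 2 + 1, so 295^271 ≡ 306·256·16·257·295 ≡ 196 (mod 319)
Candidate 2: 24^2 = 576 ≡ 257; 24^4 ≡ 257^2 = 66049 ≡ 16; 24^8 ≡ 16^2 = 256; 24^16 ≡ 256^2 = 65536 ≡ 141; 24^32 ≡ 141^2 = 19881 ≡ 103; 24^64 ≡ 103^2 = 10609 ≡ 82; 24^128 ≡ 82^2 = 6724 ≡ 25; 24^256 ≡ 25^2 = 625 ≡ 306; 271 = 256 + 8 + 4 + 2 + 1, so 24^271 ≡ 306·256·16·257·24 ≡ 123 (mod 319)
  → matches H = 123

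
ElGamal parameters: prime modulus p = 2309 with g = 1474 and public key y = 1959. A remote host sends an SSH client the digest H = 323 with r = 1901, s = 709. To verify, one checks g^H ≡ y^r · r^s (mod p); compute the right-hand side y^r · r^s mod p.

Squares mod 2309: 1959^1≡1959, 1959^2≡123, 1959^4≡1275, 1959^8≡89, 1959^16≡994, 1959^32≡2093, 1959^64≡476, 1959^128≡294, 1959^256≡1003, 1959^512≡1594, 1959^1024≡936
1901 = 1024 + 512 + 256 + 64 + 32 + 8 + 4 + 1, so 1959^1901 ≡ 936·1594·1003·476·2093·89·1275·1959 ≡ 731 (mod 2309)
Squares mod 2309: 1901^1≡1901, 1901^2≡216, 1901^4≡476, 1901^8≡294, 1901^16≡1003, 1901^32≡1594, 1901^64≡936, 1901^128≡985, 1901^256≡445, 1901^512≡1760
709 = 512 + 128 + 64 + 4 + 1, so 1901^709 ≡ 1760·985·936·476·1901 ≡ 856 (mod 2309)
y^r · r^s ≡ 731·856 = 625736 ≡ 2306 (mod 2309)

2306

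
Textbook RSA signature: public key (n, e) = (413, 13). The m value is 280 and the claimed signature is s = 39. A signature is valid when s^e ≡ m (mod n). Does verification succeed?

fails

Squares mod 413: s^1≡39, s^2≡282, s^4≡228, s^8≡359
13 = 8 + 4 + 1, so s^13 ≡ 359·228·39 ≡ 151 (mod 413)
151 ≠ 280, so verification fails.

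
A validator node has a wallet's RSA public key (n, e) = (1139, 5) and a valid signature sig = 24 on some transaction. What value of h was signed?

sig^2 ≡ 24^2 = 576
sig^4 ≡ 576^2 = 331776 ≡ 327
5 = 4 + 1, so sig^5 ≡ 327·24 ≡ 1014 (mod 1139)

1014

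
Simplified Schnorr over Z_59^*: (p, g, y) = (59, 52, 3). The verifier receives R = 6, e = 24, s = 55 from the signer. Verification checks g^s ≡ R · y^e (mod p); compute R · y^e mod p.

3^2 = 9
3^4 ≡ 9^2 = 81 ≡ 22
3^8 ≡ 22^2 = 484 ≡ 12
3^16 ≡ 12^2 = 144 ≡ 26
24 = 16 + 8, so 3^24 ≡ 26·12 ≡ 17 (mod 59)
R · y^e ≡ 6·17 = 102 ≡ 43 (mod 59)

43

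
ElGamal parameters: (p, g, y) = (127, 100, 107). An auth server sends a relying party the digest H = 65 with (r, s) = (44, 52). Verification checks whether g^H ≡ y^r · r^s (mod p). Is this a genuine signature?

forged

Left side g^H mod p:
Squares mod 127: 100^1≡100, 100^2≡94, 100^4≡73, 100^8≡122, 100^16≡25, 100^32≡117, 100^64≡100
65 = 64 + 1, so 100^65 ≡ 100·100 ≡ 94 (mod 127)
Right side y^r · r^s mod p:
Squares mod 127: 107^1≡107, 107^2≡19, 107^4≡107, 107^8≡19, 107^16≡107, 107^32≡19
44 = 32 + 8 + 4, so 107^44 ≡ 19·19·107 ≡ 19 (mod 127)
Squares mod 127: 44^1≡44, 44^2≡31, 44^4≡72, 44^8≡104, 44^16≡21, 44^32≡60
52 = 32 + 16 + 4, so 44^52 ≡ 60·21·72 ≡ 42 (mod 127)
19·42 = 798 ≡ 36 (mod 127)
94 ≠ 36, so verification fails.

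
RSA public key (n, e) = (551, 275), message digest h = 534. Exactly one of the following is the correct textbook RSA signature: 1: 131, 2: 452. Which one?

2

Candidate 1: Squares mod 551: 131^1≡131, 131^2≡80, 131^4≡339, 131^8≡313, 131^16≡442, 131^32≡310, 131^64≡226, 131^128≡384, 131^256≡339; 275 = 256 + 16 + 2 + 1, so 131^275 ≡ 339·442·80·131 ≡ 177 (mod 551)
Candidate 2: Squares mod 551: 452^1≡452, 452^2≡434, 452^4≡465, 452^8≡233, 452^16≡291, 452^32≡378, 452^64≡175, 452^128≡320, 452^256≡465; 275 = 256 + 16 + 2 + 1, so 452^275 ≡ 465·291·434·452 ≡ 534 (mod 551)
  → matches h = 534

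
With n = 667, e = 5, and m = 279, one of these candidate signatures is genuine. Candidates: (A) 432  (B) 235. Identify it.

A

Candidate A: 432^2 = 186624 ≡ 531; 432^4 ≡ 531^2 = 281961 ≡ 487; 5 = 4 + 1, so 432^5 ≡ 487·432 ≡ 279 (mod 667)
  → matches m = 279
Candidate B: 235^2 = 55225 ≡ 531; 235^4 ≡ 531^2 = 281961 ≡ 487; 5 = 4 + 1, so 235^5 ≡ 487·235 ≡ 388 (mod 667)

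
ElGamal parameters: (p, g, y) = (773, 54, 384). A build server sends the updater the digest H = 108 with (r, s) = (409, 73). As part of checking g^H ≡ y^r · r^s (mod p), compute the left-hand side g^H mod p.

93

Squares mod 773: 54^1≡54, 54^2≡597, 54^4≡56, 54^8≡44, 54^16≡390, 54^32≡592, 54^64≡295
108 = 64 + 32 + 8 + 4, so 54^108 ≡ 295·592·44·56 ≡ 93 (mod 773)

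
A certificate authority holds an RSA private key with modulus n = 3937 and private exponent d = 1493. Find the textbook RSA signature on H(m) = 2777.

(H(m))^2 ≡ 2777^2 = 7711729 ≡ 3083
(H(m))^4 ≡ 3083^2 = 9504889 ≡ 971
(H(m))^8 ≡ 971^2 = 942841 ≡ 1898
(H(m))^16 ≡ 1898^2 = 3602404 ≡ 49
(H(m))^32 ≡ 49^2 = 2401
(H(m))^64 ≡ 2401^2 = 5764801 ≡ 1033
(H(m))^128 ≡ 1033^2 = 1067089 ≡ 162
(H(m))^256 ≡ 162^2 = 26244 ≡ 2622
(H(m))^512 ≡ 2622^2 = 6874884 ≡ 882
(H(m))^1024 ≡ 882^2 = 777924 ≡ 2335
1493 = 1024 + 256 + 128 + 64 + 16 + 4 + 1, so (H(m))^1493 ≡ 2335·2622·162·1033·49·971·2777 ≡ 224 (mod 3937)

224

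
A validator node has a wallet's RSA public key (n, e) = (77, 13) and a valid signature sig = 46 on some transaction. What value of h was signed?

74

sig^2 ≡ 46^2 = 2116 ≡ 37
sig^4 ≡ 37^2 = 1369 ≡ 60
sig^8 ≡ 60^2 = 3600 ≡ 58
13 = 8 + 4 + 1, so sig^13 ≡ 58·60·46 ≡ 74 (mod 77)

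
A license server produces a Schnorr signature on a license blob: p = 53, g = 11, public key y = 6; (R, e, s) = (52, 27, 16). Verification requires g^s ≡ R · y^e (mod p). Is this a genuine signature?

g^s mod p:
Squares mod 53: 11^1≡11, 11^2≡15, 11^4≡13, 11^8≡10, 11^16≡47
11^16 ≡ 47 (mod 53)
R · y^e mod p:
Squares mod 53: 6^1≡6, 6^2≡36, 6^4≡24, 6^8≡46, 6^16≡49
27 = 16 + 8 + 2 + 1, so 6^27 ≡ 49·46·36·6 ≡ 6 (mod 53)
52·6 = 312 ≡ 47 (mod 53)
47 ≡ 47 (mod 53); signature holds.

genuine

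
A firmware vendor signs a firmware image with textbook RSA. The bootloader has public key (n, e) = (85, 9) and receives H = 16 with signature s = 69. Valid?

s^2 ≡ 69^2 = 4761 ≡ 1
s^4 ≡ 1^2 = 1
s^8 ≡ 1^2 = 1
9 = 8 + 1, so s^9 ≡ 1·69 ≡ 69 (mod 85)
69 ≠ 16, so verification fails.

no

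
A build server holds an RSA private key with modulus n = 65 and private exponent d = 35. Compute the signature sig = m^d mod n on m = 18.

47

Squares mod 65: m^1≡18, m^2≡64, m^4≡1, m^8≡1, m^16≡1, m^32≡1
35 = 32 + 2 + 1, so m^35 ≡ 1·64·18 ≡ 47 (mod 65)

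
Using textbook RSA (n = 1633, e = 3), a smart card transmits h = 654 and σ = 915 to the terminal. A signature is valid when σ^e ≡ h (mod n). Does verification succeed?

σ^2 ≡ 915^2 = 837225 ≡ 1129
3 = 2 + 1, so σ^3 ≡ 1129·915 ≡ 979 (mod 1633)
The recovered value 979 does not match the digest 654.

fails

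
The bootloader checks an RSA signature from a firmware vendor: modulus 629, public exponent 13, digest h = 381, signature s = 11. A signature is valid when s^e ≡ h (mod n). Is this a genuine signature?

s^2 ≡ 11^2 = 121
s^4 ≡ 121^2 = 14641 ≡ 174
s^8 ≡ 174^2 = 30276 ≡ 84
13 = 8 + 4 + 1, so s^13 ≡ 84·174·11 ≡ 381 (mod 629)
Since 381 equals the digest 381, verification succeeds.

genuine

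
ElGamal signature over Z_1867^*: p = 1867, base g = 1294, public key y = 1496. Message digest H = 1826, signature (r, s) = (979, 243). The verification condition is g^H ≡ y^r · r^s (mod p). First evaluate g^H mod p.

814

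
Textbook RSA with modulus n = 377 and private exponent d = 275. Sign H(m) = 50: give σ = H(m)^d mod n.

305

(H(m))^275 mod 377 = 305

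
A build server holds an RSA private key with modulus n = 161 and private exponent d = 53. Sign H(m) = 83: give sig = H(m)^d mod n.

(H(m))^53 mod 161 = 90

90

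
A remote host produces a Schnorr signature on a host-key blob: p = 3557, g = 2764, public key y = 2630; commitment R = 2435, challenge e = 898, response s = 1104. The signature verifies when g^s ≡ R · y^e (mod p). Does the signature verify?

g^s mod p:
2764^1104 mod 3557 = 958
R · y^e mod p:
2630^898 mod 3557 = 2687
2435·2687 = 6542845 ≡ 1522 (mod 3557)
958 ≠ 1522; the check fails.

does not verify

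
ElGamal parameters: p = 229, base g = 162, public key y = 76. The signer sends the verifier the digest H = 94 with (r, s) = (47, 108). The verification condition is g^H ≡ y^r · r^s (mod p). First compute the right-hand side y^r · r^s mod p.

178

Squares mod 229: 76^1≡76, 76^2≡51, 76^4≡82, 76^8≡83, 76^16≡19, 76^32≡132
47 = 32 + 8 + 4 + 2 + 1, so 76^47 ≡ 132·83·82·51·76 ≡ 33 (mod 229)
Squares mod 229: 47^1≡47, 47^2≡148, 47^4≡149, 47^8≡217, 47^16≡144, 47^32≡126, 47^64≡75
108 = 64 + 32 + 8 + 4, so 47^108 ≡ 75·126·217·149 ≡ 165 (mod 229)
y^r · r^s ≡ 33·165 = 5445 ≡ 178 (mod 229)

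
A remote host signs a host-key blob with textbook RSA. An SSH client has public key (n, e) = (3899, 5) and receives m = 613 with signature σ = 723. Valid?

yes

Squares mod 3899: σ^1≡723, σ^2≡263, σ^4≡2886
5 = 4 + 1, so σ^5 ≡ 2886·723 ≡ 613 (mod 3899)
σ^5 mod 3899 = 613 matches m.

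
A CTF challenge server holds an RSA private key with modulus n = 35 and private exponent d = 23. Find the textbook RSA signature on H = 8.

22

Squares mod 35: H^1≡8, H^2≡29, H^4≡1, H^8≡1, H^16≡1
23 = 16 + 4 + 2 + 1, so H^23 ≡ 1·1·29·8 ≡ 22 (mod 35)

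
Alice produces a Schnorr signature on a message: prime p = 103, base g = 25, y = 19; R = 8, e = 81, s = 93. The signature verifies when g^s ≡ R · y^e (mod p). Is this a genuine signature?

g^s mod p:
25^2 = 625 ≡ 7
25^4 ≡ 7^2 = 49
25^8 ≡ 49^2 = 2401 ≡ 32
25^16 ≡ 32^2 = 1024 ≡ 97
25^32 ≡ 97^2 = 9409 ≡ 36
25^64 ≡ 36^2 = 1296 ≡ 60
93 = 64 + 16 + 8 + 4 + 1, so 25^93 ≡ 60·97·32·49·25 ≡ 30 (mod 103)
R · y^e mod p:
19^2 = 361 ≡ 52
19^4 ≡ 52^2 = 2704 ≡ 26
19^8 ≡ 26^2 = 676 ≡ 58
19^16 ≡ 58^2 = 3364 ≡ 68
19^32 ≡ 68^2 = 4624 ≡ 92
19^64 ≡ 92^2 = 8464 ≡ 18
81 = 64 + 16 + 1, so 19^81 ≡ 18·68·19 ≡ 81 (mod 103)
8·81 = 648 ≡ 30 (mod 103)
30 ≡ 30 (mod 103); signature holds.

genuine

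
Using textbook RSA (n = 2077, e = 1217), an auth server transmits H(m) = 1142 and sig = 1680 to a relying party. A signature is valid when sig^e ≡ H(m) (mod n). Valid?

yes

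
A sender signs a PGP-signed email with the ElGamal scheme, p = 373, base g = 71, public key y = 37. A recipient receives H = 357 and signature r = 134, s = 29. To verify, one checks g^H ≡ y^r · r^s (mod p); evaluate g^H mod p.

Squares mod 373: 71^1≡71, 71^2≡192, 71^4≡310, 71^8≡239, 71^16≡52, 71^32≡93, 71^64≡70, 71^128≡51, 71^256≡363
357 = 256 + 64 + 32 + 4 + 1, so 71^357 ≡ 363·70·93·310·71 ≡ 152 (mod 373)

152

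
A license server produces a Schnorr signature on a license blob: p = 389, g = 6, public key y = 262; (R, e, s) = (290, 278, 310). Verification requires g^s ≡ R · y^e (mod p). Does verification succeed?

passes

g^s mod p:
6^2 = 36
6^4 ≡ 36^2 = 1296 ≡ 129
6^8 ≡ 129^2 = 16641 ≡ 303
6^16 ≡ 303^2 = 91809 ≡ 5
6^32 ≡ 5^2 = 25
6^64 ≡ 25^2 = 625 ≡ 236
6^128 ≡ 236^2 = 55696 ≡ 69
6^256 ≡ 69^2 = 4761 ≡ 93
310 = 256 + 32 + 16 + 4 + 2, so 6^310 ≡ 93·25·5·129·36 ≡ 302 (mod 389)
R · y^e mod p:
262^2 = 68644 ≡ 180
262^4 ≡ 180^2 = 32400 ≡ 113
262^8 ≡ 113^2 = 12769 ≡ 321
262^16 ≡ 321^2 = 103041 ≡ 345
262^32 ≡ 345^2 = 119025 ≡ 380
262^64 ≡ 380^2 = 144400 ≡ 81
262^128 ≡ 81^2 = 6561 ≡ 337
262^256 ≡ 337^2 = 113569 ≡ 370
278 = 256 + 16 + 4 + 2, so 262^278 ≡ 370·345·113·180 ≡ 272 (mod 389)
290·272 = 78880 ≡ 302 (mod 389)
302 ≡ 302 (mod 389); signature holds.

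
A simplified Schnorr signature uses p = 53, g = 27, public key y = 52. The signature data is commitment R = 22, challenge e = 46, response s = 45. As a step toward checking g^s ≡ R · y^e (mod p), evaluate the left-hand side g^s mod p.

Squares mod 53: 27^1≡27, 27^2≡40, 27^4≡10, 27^8≡47, 27^16≡36, 27^32≡24
45 = 32 + 8 + 4 + 1, so 27^45 ≡ 24·47·10·27 ≡ 22 (mod 53)

22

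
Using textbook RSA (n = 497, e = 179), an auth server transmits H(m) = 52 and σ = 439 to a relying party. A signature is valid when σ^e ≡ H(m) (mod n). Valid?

yes

σ^2 ≡ 439^2 = 192721 ≡ 382
σ^4 ≡ 382^2 = 145924 ≡ 303
σ^8 ≡ 303^2 = 91809 ≡ 361
σ^16 ≡ 361^2 = 130321 ≡ 107
σ^32 ≡ 107^2 = 11449 ≡ 18
σ^64 ≡ 18^2 = 324
σ^128 ≡ 324^2 = 104976 ≡ 109
179 = 128 + 32 + 16 + 2 + 1, so σ^179 ≡ 109·18·107·382·439 ≡ 52 (mod 497)
52 = H(m), so the signature checks out.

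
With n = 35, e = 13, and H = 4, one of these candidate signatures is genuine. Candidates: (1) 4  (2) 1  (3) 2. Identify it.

Candidate 1: Squares mod 35: 4^1≡4, 4^2≡16, 4^4≡11, 4^8≡16; 13 = 8 + 4 + 1, so 4^13 ≡ 16·11·4 ≡ 4 (mod 35)
  → matches H = 4
Candidate 2: Squares mod 35: 1^1≡1, 1^2≡1, 1^4≡1, 1^8≡1; 13 = 8 + 4 + 1, so 1^13 ≡ 1·1·1 ≡ 1 (mod 35)
Candidate 3: Squares mod 35: 2^1≡2, 2^2≡4, 2^4≡16, 2^8≡11; 13 = 8 + 4 + 1, so 2^13 ≡ 11·16·2 ≡ 2 (mod 35)

1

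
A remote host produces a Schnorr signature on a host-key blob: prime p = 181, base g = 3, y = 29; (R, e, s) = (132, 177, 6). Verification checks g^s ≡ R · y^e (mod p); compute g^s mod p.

5

3^6 mod 181 = 5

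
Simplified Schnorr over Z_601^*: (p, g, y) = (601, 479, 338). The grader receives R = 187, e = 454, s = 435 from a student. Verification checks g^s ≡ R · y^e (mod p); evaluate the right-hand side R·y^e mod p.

185

338^2 = 114244 ≡ 54
338^4 ≡ 54^2 = 2916 ≡ 512
338^8 ≡ 512^2 = 262144 ≡ 108
338^16 ≡ 108^2 = 11664 ≡ 245
338^32 ≡ 245^2 = 60025 ≡ 526
338^64 ≡ 526^2 = 276676 ≡ 216
338^128 ≡ 216^2 = 46656 ≡ 379
338^256 ≡ 379^2 = 143641 ≡ 2
454 = 256 + 128 + 64 + 4 + 2, so 338^454 ≡ 2·379·216·512·54 ≡ 512 (mod 601)
R · y^e ≡ 187·512 = 95744 ≡ 185 (mod 601)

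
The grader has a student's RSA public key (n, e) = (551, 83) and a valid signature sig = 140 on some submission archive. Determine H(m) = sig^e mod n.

429

sig^83 mod 551 = 429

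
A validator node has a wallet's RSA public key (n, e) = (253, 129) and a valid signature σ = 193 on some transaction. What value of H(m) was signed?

13

σ^2 ≡ 193^2 = 37249 ≡ 58
σ^4 ≡ 58^2 = 3364 ≡ 75
σ^8 ≡ 75^2 = 5625 ≡ 59
σ^16 ≡ 59^2 = 3481 ≡ 192
σ^32 ≡ 192^2 = 36864 ≡ 179
σ^64 ≡ 179^2 = 32041 ≡ 163
σ^128 ≡ 163^2 = 26569 ≡ 4
129 = 128 + 1, so σ^129 ≡ 4·193 ≡ 13 (mod 253)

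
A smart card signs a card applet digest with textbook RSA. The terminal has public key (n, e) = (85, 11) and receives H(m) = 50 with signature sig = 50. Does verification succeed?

passes

sig^2 ≡ 50^2 = 2500 ≡ 35
sig^4 ≡ 35^2 = 1225 ≡ 35
sig^8 ≡ 35^2 = 1225 ≡ 35
11 = 8 + 2 + 1, so sig^11 ≡ 35·35·50 ≡ 50 (mod 85)
sig^11 mod 85 = 50 matches H(m).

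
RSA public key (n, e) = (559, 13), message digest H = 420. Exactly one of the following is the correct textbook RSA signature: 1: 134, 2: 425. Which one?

1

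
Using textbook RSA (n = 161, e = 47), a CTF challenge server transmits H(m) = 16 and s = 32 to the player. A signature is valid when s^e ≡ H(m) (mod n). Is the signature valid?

valid

Squares mod 161: s^1≡32, s^2≡58, s^4≡144, s^8≡128, s^16≡123, s^32≡156
47 = 32 + 8 + 4 + 2 + 1, so s^47 ≡ 156·128·144·58·32 ≡ 16 (mod 161)
16 = H(m), so the signature checks out.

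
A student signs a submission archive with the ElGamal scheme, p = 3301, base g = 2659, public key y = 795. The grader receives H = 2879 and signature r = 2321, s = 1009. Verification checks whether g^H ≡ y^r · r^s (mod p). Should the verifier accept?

accept

Left side g^H mod p:
Squares mod 3301: 2659^1≡2659, 2659^2≡2840, 2659^4≡1257, 2659^8≡2171, 2659^16≡2714, 2659^32≡1265, 2659^64≡2541, 2659^128≡3226, 2659^256≡2324, 2659^512≡540, 2659^1024≡1112, 2659^2048≡1970
2879 = 2048 + 512 + 256 + 32 + 16 + 8 + 4 + 2 + 1, so 2659^2879 ≡ 1970·540·2324·1265·2714·2171·1257·2840·2659 ≡ 1936 (mod 3301)
Right side y^r · r^s mod p:
Squares mod 3301: 795^1≡795, 795^2≡1534, 795^4≡2844, 795^8≡886, 795^16≡2659, 795^32≡2840, 795^64≡1257, 795^128≡2171, 795^256≡2714, 795^512≡1265, 795^1024≡2541, 795^2048≡3226
2321 = 2048 + 256 + 16 + 1, so 795^2321 ≡ 3226·2714·2659·795 ≡ 454 (mod 3301)
Squares mod 3301: 2321^1≡2321, 2321^2≡3110, 2321^4≡170, 2321^8≡2492, 2321^16≡883, 2321^32≡653, 2321^64≡580, 2321^128≡2999, 2321^256≡2077, 2321^512≡2823
1009 = 512 + 256 + 128 + 64 + 32 + 16 + 1, so 2321^1009 ≡ 2823·2077·2999·580·653·883·2321 ≡ 2171 (mod 3301)
454·2171 = 985634 ≡ 1936 (mod 3301)
1936 ≡ 1936 (mod 3301), so the signature is genuine.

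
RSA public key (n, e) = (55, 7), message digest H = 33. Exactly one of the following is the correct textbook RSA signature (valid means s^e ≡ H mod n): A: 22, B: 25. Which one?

A

Candidate A: 22^2 = 484 ≡ 44; 22^4 ≡ 44^2 = 1936 ≡ 11; 7 = 4 + 2 + 1, so 22^7 ≡ 11·44·22 ≡ 33 (mod 55)
  → matches H = 33
Candidate B: 25^2 = 625 ≡ 20; 25^4 ≡ 20^2 = 400 ≡ 15; 7 = 4 + 2 + 1, so 25^7 ≡ 15·20·25 ≡ 20 (mod 55)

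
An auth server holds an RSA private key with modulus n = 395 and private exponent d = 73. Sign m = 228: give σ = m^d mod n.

68

m^2 ≡ 228^2 = 51984 ≡ 239
m^4 ≡ 239^2 = 57121 ≡ 241
m^8 ≡ 241^2 = 58081 ≡ 16
m^16 ≡ 16^2 = 256
m^32 ≡ 256^2 = 65536 ≡ 361
m^64 ≡ 361^2 = 130321 ≡ 366
73 = 64 + 8 + 1, so m^73 ≡ 366·16·228 ≡ 68 (mod 395)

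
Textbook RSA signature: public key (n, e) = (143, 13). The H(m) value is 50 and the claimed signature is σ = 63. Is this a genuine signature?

σ^13 mod 143 = 50
Since 50 equals the digest 50, verification succeeds.

genuine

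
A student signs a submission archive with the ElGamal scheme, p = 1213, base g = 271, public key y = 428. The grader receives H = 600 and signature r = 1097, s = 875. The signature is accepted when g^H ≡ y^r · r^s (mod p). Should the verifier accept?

Left side g^H mod p:
271^2 = 73441 ≡ 661
271^4 ≡ 661^2 = 436921 ≡ 241
271^8 ≡ 241^2 = 58081 ≡ 1070
271^16 ≡ 1070^2 = 1144900 ≡ 1041
271^32 ≡ 1041^2 = 1083681 ≡ 472
271^64 ≡ 472^2 = 222784 ≡ 805
271^128 ≡ 805^2 = 648025 ≡ 283
271^256 ≡ 283^2 = 80089 ≡ 31
271^512 ≡ 31^2 = 961
600 = 512 + 64 + 16 + 8, so 271^600 ≡ 961·805·1041·1070 ≡ 1149 (mod 1213)
Right side y^r · r^s mod p:
428^2 = 183184 ≡ 21
428^4 ≡ 21^2 = 441
428^8 ≡ 441^2 = 194481 ≡ 401
428^16 ≡ 401^2 = 160801 ≡ 685
428^32 ≡ 685^2 = 469225 ≡ 1007
428^64 ≡ 1007^2 = 1014049 ≡ 1194
428^128 ≡ 1194^2 = 1425636 ≡ 361
428^256 ≡ 361^2 = 130321 ≡ 530
428^512 ≡ 530^2 = 280900 ≡ 697
428^1024 ≡ 697^2 = 485809 ≡ 609
1097 = 1024 + 64 + 8 + 1, so 428^1097 ≡ 609·1194·401·428 ≡ 243 (mod 1213)
1097^2 = 1203409 ≡ 113
1097^4 ≡ 113^2 = 12769 ≡ 639
1097^8 ≡ 639^2 = 408321 ≡ 753
1097^16 ≡ 753^2 = 567009 ≡ 538
1097^32 ≡ 538^2 = 289444 ≡ 750
1097^64 ≡ 750^2 = 562500 ≡ 881
1097^128 ≡ 881^2 = 776161 ≡ 1054
1097^256 ≡ 1054^2 = 1110916 ≡ 1021
1097^512 ≡ 1021^2 = 1042441 ≡ 474
875 = 512 + 256 + 64 + 32 + 8 + 2 + 1, so 1097^875 ≡ 474·1021·881·750·753·113·1097 ≡ 887 (mod 1213)
243·887 = 215541 ≡ 840 (mod 1213)
1149 ≠ 840, so verification fails.

reject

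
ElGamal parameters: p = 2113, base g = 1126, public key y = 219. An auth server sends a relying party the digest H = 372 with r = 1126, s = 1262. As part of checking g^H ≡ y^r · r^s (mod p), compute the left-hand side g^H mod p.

1126^2 = 1267876 ≡ 76
1126^4 ≡ 76^2 = 5776 ≡ 1550
1126^8 ≡ 1550^2 = 2402500 ≡ 19
1126^16 ≡ 19^2 = 361
1126^32 ≡ 361^2 = 130321 ≡ 1428
1126^64 ≡ 1428^2 = 2039184 ≡ 139
1126^128 ≡ 139^2 = 19321 ≡ 304
1126^256 ≡ 304^2 = 92416 ≡ 1557
372 = 256 + 64 + 32 + 16 + 4, so 1126^372 ≡ 1557·139·1428·361·1550 ≡ 256 (mod 2113)

256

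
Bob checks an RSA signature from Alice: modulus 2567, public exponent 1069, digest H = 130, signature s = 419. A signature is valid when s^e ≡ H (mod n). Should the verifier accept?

s^1069 mod 2567 = 2557
s^1069 mod 2567 = 2557, but H = 130.

reject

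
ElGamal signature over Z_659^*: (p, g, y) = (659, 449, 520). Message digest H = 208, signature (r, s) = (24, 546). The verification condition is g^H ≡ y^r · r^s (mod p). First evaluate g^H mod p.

Squares mod 659: 449^1≡449, 449^2≡606, 449^4≡173, 449^8≡274, 449^16≡609, 449^32≡523, 449^64≡44, 449^128≡618
208 = 128 + 64 + 16, so 449^208 ≡ 618·44·609 ≡ 576 (mod 659)

576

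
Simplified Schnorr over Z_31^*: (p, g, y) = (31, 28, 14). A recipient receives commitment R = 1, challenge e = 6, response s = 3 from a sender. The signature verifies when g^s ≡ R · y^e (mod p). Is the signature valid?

g^s mod p:
28^2 = 784 ≡ 9
3 = 2 + 1, so 28^3 ≡ 9·28 ≡ 4 (mod 31)
R · y^e mod p:
14^2 = 196 ≡ 10
14^4 ≡ 10^2 = 100 ≡ 7
6 = 4 + 2, so 14^6 ≡ 7·10 ≡ 8 (mod 31)
1·8 = 8 ≡ 8 (mod 31)
4 ≠ 8; the check fails.

invalid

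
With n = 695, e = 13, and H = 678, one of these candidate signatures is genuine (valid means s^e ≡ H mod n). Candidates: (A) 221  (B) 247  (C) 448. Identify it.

C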